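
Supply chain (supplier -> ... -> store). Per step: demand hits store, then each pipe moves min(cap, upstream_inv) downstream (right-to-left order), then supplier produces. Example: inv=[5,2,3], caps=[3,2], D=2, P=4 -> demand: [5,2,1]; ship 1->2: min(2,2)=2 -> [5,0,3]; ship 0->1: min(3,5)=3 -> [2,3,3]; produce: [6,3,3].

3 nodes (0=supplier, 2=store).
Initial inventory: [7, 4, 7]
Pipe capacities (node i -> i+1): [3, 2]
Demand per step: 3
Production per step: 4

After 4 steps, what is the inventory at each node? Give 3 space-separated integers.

Step 1: demand=3,sold=3 ship[1->2]=2 ship[0->1]=3 prod=4 -> inv=[8 5 6]
Step 2: demand=3,sold=3 ship[1->2]=2 ship[0->1]=3 prod=4 -> inv=[9 6 5]
Step 3: demand=3,sold=3 ship[1->2]=2 ship[0->1]=3 prod=4 -> inv=[10 7 4]
Step 4: demand=3,sold=3 ship[1->2]=2 ship[0->1]=3 prod=4 -> inv=[11 8 3]

11 8 3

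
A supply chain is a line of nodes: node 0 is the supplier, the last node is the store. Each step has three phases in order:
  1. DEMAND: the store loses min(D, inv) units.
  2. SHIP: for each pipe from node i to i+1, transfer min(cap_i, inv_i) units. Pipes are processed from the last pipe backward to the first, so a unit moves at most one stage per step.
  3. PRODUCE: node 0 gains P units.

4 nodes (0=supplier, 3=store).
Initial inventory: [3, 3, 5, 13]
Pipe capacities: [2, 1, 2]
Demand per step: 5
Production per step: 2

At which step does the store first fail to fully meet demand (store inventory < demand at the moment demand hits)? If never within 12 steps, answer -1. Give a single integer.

Step 1: demand=5,sold=5 ship[2->3]=2 ship[1->2]=1 ship[0->1]=2 prod=2 -> [3 4 4 10]
Step 2: demand=5,sold=5 ship[2->3]=2 ship[1->2]=1 ship[0->1]=2 prod=2 -> [3 5 3 7]
Step 3: demand=5,sold=5 ship[2->3]=2 ship[1->2]=1 ship[0->1]=2 prod=2 -> [3 6 2 4]
Step 4: demand=5,sold=4 ship[2->3]=2 ship[1->2]=1 ship[0->1]=2 prod=2 -> [3 7 1 2]
Step 5: demand=5,sold=2 ship[2->3]=1 ship[1->2]=1 ship[0->1]=2 prod=2 -> [3 8 1 1]
Step 6: demand=5,sold=1 ship[2->3]=1 ship[1->2]=1 ship[0->1]=2 prod=2 -> [3 9 1 1]
Step 7: demand=5,sold=1 ship[2->3]=1 ship[1->2]=1 ship[0->1]=2 prod=2 -> [3 10 1 1]
Step 8: demand=5,sold=1 ship[2->3]=1 ship[1->2]=1 ship[0->1]=2 prod=2 -> [3 11 1 1]
Step 9: demand=5,sold=1 ship[2->3]=1 ship[1->2]=1 ship[0->1]=2 prod=2 -> [3 12 1 1]
Step 10: demand=5,sold=1 ship[2->3]=1 ship[1->2]=1 ship[0->1]=2 prod=2 -> [3 13 1 1]
Step 11: demand=5,sold=1 ship[2->3]=1 ship[1->2]=1 ship[0->1]=2 prod=2 -> [3 14 1 1]
Step 12: demand=5,sold=1 ship[2->3]=1 ship[1->2]=1 ship[0->1]=2 prod=2 -> [3 15 1 1]
First stockout at step 4

4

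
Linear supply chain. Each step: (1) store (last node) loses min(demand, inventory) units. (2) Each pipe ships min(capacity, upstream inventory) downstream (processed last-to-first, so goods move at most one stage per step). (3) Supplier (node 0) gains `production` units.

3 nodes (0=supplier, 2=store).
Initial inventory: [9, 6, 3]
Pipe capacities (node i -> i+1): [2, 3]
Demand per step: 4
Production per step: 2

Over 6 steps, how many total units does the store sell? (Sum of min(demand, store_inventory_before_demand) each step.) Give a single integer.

Step 1: sold=3 (running total=3) -> [9 5 3]
Step 2: sold=3 (running total=6) -> [9 4 3]
Step 3: sold=3 (running total=9) -> [9 3 3]
Step 4: sold=3 (running total=12) -> [9 2 3]
Step 5: sold=3 (running total=15) -> [9 2 2]
Step 6: sold=2 (running total=17) -> [9 2 2]

Answer: 17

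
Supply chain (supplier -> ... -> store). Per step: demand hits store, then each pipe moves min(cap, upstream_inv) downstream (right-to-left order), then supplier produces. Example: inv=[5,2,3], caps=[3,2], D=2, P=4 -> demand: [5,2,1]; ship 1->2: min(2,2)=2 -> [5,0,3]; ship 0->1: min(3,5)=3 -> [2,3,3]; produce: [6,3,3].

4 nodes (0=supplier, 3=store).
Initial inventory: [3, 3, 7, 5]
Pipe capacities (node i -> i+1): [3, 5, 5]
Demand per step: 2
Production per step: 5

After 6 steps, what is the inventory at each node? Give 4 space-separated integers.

Step 1: demand=2,sold=2 ship[2->3]=5 ship[1->2]=3 ship[0->1]=3 prod=5 -> inv=[5 3 5 8]
Step 2: demand=2,sold=2 ship[2->3]=5 ship[1->2]=3 ship[0->1]=3 prod=5 -> inv=[7 3 3 11]
Step 3: demand=2,sold=2 ship[2->3]=3 ship[1->2]=3 ship[0->1]=3 prod=5 -> inv=[9 3 3 12]
Step 4: demand=2,sold=2 ship[2->3]=3 ship[1->2]=3 ship[0->1]=3 prod=5 -> inv=[11 3 3 13]
Step 5: demand=2,sold=2 ship[2->3]=3 ship[1->2]=3 ship[0->1]=3 prod=5 -> inv=[13 3 3 14]
Step 6: demand=2,sold=2 ship[2->3]=3 ship[1->2]=3 ship[0->1]=3 prod=5 -> inv=[15 3 3 15]

15 3 3 15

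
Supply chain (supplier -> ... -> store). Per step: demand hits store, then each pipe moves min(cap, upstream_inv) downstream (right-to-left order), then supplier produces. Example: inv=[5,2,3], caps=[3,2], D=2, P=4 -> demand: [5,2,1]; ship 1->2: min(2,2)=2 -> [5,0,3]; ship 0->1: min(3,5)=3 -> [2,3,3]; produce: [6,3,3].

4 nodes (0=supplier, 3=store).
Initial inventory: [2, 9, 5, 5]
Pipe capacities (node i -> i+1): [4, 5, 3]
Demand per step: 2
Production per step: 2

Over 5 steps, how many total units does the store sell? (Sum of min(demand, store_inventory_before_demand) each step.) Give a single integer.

Answer: 10

Derivation:
Step 1: sold=2 (running total=2) -> [2 6 7 6]
Step 2: sold=2 (running total=4) -> [2 3 9 7]
Step 3: sold=2 (running total=6) -> [2 2 9 8]
Step 4: sold=2 (running total=8) -> [2 2 8 9]
Step 5: sold=2 (running total=10) -> [2 2 7 10]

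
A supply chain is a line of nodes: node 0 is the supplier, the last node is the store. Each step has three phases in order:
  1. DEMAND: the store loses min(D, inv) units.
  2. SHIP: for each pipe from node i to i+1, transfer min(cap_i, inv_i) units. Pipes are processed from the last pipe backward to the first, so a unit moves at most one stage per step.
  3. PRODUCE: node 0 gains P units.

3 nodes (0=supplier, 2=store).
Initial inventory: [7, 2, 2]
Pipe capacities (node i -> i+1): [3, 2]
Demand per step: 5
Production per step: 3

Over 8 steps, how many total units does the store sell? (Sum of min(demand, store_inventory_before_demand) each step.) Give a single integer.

Step 1: sold=2 (running total=2) -> [7 3 2]
Step 2: sold=2 (running total=4) -> [7 4 2]
Step 3: sold=2 (running total=6) -> [7 5 2]
Step 4: sold=2 (running total=8) -> [7 6 2]
Step 5: sold=2 (running total=10) -> [7 7 2]
Step 6: sold=2 (running total=12) -> [7 8 2]
Step 7: sold=2 (running total=14) -> [7 9 2]
Step 8: sold=2 (running total=16) -> [7 10 2]

Answer: 16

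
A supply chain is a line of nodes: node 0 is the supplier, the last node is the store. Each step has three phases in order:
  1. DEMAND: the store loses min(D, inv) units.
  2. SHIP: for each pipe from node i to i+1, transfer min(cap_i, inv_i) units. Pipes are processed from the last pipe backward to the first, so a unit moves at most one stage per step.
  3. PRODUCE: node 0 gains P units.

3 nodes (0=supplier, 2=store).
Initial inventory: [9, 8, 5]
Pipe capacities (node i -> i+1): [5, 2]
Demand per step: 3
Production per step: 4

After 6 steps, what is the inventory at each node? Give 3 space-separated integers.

Step 1: demand=3,sold=3 ship[1->2]=2 ship[0->1]=5 prod=4 -> inv=[8 11 4]
Step 2: demand=3,sold=3 ship[1->2]=2 ship[0->1]=5 prod=4 -> inv=[7 14 3]
Step 3: demand=3,sold=3 ship[1->2]=2 ship[0->1]=5 prod=4 -> inv=[6 17 2]
Step 4: demand=3,sold=2 ship[1->2]=2 ship[0->1]=5 prod=4 -> inv=[5 20 2]
Step 5: demand=3,sold=2 ship[1->2]=2 ship[0->1]=5 prod=4 -> inv=[4 23 2]
Step 6: demand=3,sold=2 ship[1->2]=2 ship[0->1]=4 prod=4 -> inv=[4 25 2]

4 25 2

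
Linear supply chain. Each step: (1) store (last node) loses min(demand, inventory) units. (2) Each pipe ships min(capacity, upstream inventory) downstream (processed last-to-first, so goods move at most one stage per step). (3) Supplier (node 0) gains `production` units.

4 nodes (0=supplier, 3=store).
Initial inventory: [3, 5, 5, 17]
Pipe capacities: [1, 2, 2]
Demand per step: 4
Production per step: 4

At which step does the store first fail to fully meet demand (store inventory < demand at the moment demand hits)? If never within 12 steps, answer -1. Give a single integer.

Step 1: demand=4,sold=4 ship[2->3]=2 ship[1->2]=2 ship[0->1]=1 prod=4 -> [6 4 5 15]
Step 2: demand=4,sold=4 ship[2->3]=2 ship[1->2]=2 ship[0->1]=1 prod=4 -> [9 3 5 13]
Step 3: demand=4,sold=4 ship[2->3]=2 ship[1->2]=2 ship[0->1]=1 prod=4 -> [12 2 5 11]
Step 4: demand=4,sold=4 ship[2->3]=2 ship[1->2]=2 ship[0->1]=1 prod=4 -> [15 1 5 9]
Step 5: demand=4,sold=4 ship[2->3]=2 ship[1->2]=1 ship[0->1]=1 prod=4 -> [18 1 4 7]
Step 6: demand=4,sold=4 ship[2->3]=2 ship[1->2]=1 ship[0->1]=1 prod=4 -> [21 1 3 5]
Step 7: demand=4,sold=4 ship[2->3]=2 ship[1->2]=1 ship[0->1]=1 prod=4 -> [24 1 2 3]
Step 8: demand=4,sold=3 ship[2->3]=2 ship[1->2]=1 ship[0->1]=1 prod=4 -> [27 1 1 2]
Step 9: demand=4,sold=2 ship[2->3]=1 ship[1->2]=1 ship[0->1]=1 prod=4 -> [30 1 1 1]
Step 10: demand=4,sold=1 ship[2->3]=1 ship[1->2]=1 ship[0->1]=1 prod=4 -> [33 1 1 1]
Step 11: demand=4,sold=1 ship[2->3]=1 ship[1->2]=1 ship[0->1]=1 prod=4 -> [36 1 1 1]
Step 12: demand=4,sold=1 ship[2->3]=1 ship[1->2]=1 ship[0->1]=1 prod=4 -> [39 1 1 1]
First stockout at step 8

8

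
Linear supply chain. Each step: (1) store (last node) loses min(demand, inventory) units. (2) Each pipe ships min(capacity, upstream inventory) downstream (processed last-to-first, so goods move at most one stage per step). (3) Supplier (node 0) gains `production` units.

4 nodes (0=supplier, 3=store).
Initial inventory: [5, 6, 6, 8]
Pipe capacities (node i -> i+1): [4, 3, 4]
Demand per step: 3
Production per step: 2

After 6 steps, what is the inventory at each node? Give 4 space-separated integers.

Step 1: demand=3,sold=3 ship[2->3]=4 ship[1->2]=3 ship[0->1]=4 prod=2 -> inv=[3 7 5 9]
Step 2: demand=3,sold=3 ship[2->3]=4 ship[1->2]=3 ship[0->1]=3 prod=2 -> inv=[2 7 4 10]
Step 3: demand=3,sold=3 ship[2->3]=4 ship[1->2]=3 ship[0->1]=2 prod=2 -> inv=[2 6 3 11]
Step 4: demand=3,sold=3 ship[2->3]=3 ship[1->2]=3 ship[0->1]=2 prod=2 -> inv=[2 5 3 11]
Step 5: demand=3,sold=3 ship[2->3]=3 ship[1->2]=3 ship[0->1]=2 prod=2 -> inv=[2 4 3 11]
Step 6: demand=3,sold=3 ship[2->3]=3 ship[1->2]=3 ship[0->1]=2 prod=2 -> inv=[2 3 3 11]

2 3 3 11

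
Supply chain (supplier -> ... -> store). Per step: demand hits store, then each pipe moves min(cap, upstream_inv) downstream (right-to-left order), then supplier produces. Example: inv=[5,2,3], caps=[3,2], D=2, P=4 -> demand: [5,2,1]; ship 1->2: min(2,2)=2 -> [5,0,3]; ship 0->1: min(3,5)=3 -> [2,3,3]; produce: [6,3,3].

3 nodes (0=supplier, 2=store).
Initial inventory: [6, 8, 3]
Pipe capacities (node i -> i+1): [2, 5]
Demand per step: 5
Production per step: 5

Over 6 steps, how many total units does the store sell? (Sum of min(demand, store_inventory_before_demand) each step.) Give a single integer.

Step 1: sold=3 (running total=3) -> [9 5 5]
Step 2: sold=5 (running total=8) -> [12 2 5]
Step 3: sold=5 (running total=13) -> [15 2 2]
Step 4: sold=2 (running total=15) -> [18 2 2]
Step 5: sold=2 (running total=17) -> [21 2 2]
Step 6: sold=2 (running total=19) -> [24 2 2]

Answer: 19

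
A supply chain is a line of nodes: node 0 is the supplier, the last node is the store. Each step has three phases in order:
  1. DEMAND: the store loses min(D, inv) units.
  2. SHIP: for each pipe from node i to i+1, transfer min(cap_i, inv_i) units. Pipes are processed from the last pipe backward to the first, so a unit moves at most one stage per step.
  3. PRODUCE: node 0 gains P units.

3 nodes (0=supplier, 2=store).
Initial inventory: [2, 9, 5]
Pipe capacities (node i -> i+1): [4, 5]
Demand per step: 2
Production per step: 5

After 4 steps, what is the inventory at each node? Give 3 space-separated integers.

Step 1: demand=2,sold=2 ship[1->2]=5 ship[0->1]=2 prod=5 -> inv=[5 6 8]
Step 2: demand=2,sold=2 ship[1->2]=5 ship[0->1]=4 prod=5 -> inv=[6 5 11]
Step 3: demand=2,sold=2 ship[1->2]=5 ship[0->1]=4 prod=5 -> inv=[7 4 14]
Step 4: demand=2,sold=2 ship[1->2]=4 ship[0->1]=4 prod=5 -> inv=[8 4 16]

8 4 16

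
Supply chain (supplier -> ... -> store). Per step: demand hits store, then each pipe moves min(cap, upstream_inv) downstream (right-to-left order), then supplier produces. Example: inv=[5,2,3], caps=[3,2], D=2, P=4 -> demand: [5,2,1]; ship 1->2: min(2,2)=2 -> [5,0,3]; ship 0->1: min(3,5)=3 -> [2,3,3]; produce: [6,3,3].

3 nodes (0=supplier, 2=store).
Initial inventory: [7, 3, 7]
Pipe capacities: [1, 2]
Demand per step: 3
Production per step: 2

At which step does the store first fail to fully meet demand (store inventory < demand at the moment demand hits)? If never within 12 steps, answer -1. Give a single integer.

Step 1: demand=3,sold=3 ship[1->2]=2 ship[0->1]=1 prod=2 -> [8 2 6]
Step 2: demand=3,sold=3 ship[1->2]=2 ship[0->1]=1 prod=2 -> [9 1 5]
Step 3: demand=3,sold=3 ship[1->2]=1 ship[0->1]=1 prod=2 -> [10 1 3]
Step 4: demand=3,sold=3 ship[1->2]=1 ship[0->1]=1 prod=2 -> [11 1 1]
Step 5: demand=3,sold=1 ship[1->2]=1 ship[0->1]=1 prod=2 -> [12 1 1]
Step 6: demand=3,sold=1 ship[1->2]=1 ship[0->1]=1 prod=2 -> [13 1 1]
Step 7: demand=3,sold=1 ship[1->2]=1 ship[0->1]=1 prod=2 -> [14 1 1]
Step 8: demand=3,sold=1 ship[1->2]=1 ship[0->1]=1 prod=2 -> [15 1 1]
Step 9: demand=3,sold=1 ship[1->2]=1 ship[0->1]=1 prod=2 -> [16 1 1]
Step 10: demand=3,sold=1 ship[1->2]=1 ship[0->1]=1 prod=2 -> [17 1 1]
Step 11: demand=3,sold=1 ship[1->2]=1 ship[0->1]=1 prod=2 -> [18 1 1]
Step 12: demand=3,sold=1 ship[1->2]=1 ship[0->1]=1 prod=2 -> [19 1 1]
First stockout at step 5

5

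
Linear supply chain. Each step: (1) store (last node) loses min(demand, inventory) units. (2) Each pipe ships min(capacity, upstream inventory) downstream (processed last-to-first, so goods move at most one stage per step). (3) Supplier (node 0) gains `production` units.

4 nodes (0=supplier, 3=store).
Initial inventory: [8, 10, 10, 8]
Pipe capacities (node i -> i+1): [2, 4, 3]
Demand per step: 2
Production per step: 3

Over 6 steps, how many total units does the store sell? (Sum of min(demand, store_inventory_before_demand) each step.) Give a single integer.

Step 1: sold=2 (running total=2) -> [9 8 11 9]
Step 2: sold=2 (running total=4) -> [10 6 12 10]
Step 3: sold=2 (running total=6) -> [11 4 13 11]
Step 4: sold=2 (running total=8) -> [12 2 14 12]
Step 5: sold=2 (running total=10) -> [13 2 13 13]
Step 6: sold=2 (running total=12) -> [14 2 12 14]

Answer: 12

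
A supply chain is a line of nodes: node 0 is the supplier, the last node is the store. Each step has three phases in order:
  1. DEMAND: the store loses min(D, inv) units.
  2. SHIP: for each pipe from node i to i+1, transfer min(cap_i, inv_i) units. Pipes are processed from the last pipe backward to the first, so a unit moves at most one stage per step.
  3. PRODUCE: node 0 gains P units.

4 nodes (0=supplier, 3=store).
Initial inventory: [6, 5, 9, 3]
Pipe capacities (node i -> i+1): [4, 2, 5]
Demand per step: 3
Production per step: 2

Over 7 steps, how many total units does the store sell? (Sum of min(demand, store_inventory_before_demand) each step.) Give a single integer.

Answer: 21

Derivation:
Step 1: sold=3 (running total=3) -> [4 7 6 5]
Step 2: sold=3 (running total=6) -> [2 9 3 7]
Step 3: sold=3 (running total=9) -> [2 9 2 7]
Step 4: sold=3 (running total=12) -> [2 9 2 6]
Step 5: sold=3 (running total=15) -> [2 9 2 5]
Step 6: sold=3 (running total=18) -> [2 9 2 4]
Step 7: sold=3 (running total=21) -> [2 9 2 3]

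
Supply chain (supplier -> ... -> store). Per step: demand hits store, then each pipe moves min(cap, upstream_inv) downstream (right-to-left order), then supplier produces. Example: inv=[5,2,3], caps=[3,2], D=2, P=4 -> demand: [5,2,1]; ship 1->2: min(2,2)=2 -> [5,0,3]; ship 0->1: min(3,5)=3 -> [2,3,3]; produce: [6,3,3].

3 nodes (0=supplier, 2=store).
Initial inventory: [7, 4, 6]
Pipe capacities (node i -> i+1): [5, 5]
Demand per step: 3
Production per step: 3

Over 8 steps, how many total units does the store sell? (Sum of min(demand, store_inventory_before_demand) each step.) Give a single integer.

Step 1: sold=3 (running total=3) -> [5 5 7]
Step 2: sold=3 (running total=6) -> [3 5 9]
Step 3: sold=3 (running total=9) -> [3 3 11]
Step 4: sold=3 (running total=12) -> [3 3 11]
Step 5: sold=3 (running total=15) -> [3 3 11]
Step 6: sold=3 (running total=18) -> [3 3 11]
Step 7: sold=3 (running total=21) -> [3 3 11]
Step 8: sold=3 (running total=24) -> [3 3 11]

Answer: 24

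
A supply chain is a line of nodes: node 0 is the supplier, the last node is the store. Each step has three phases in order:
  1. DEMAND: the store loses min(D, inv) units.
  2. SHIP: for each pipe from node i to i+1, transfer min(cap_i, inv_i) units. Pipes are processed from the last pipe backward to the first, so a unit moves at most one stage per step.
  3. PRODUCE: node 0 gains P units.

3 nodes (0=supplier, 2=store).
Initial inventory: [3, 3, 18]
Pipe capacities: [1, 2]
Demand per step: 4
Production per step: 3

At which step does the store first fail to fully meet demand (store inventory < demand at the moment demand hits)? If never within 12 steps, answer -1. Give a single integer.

Step 1: demand=4,sold=4 ship[1->2]=2 ship[0->1]=1 prod=3 -> [5 2 16]
Step 2: demand=4,sold=4 ship[1->2]=2 ship[0->1]=1 prod=3 -> [7 1 14]
Step 3: demand=4,sold=4 ship[1->2]=1 ship[0->1]=1 prod=3 -> [9 1 11]
Step 4: demand=4,sold=4 ship[1->2]=1 ship[0->1]=1 prod=3 -> [11 1 8]
Step 5: demand=4,sold=4 ship[1->2]=1 ship[0->1]=1 prod=3 -> [13 1 5]
Step 6: demand=4,sold=4 ship[1->2]=1 ship[0->1]=1 prod=3 -> [15 1 2]
Step 7: demand=4,sold=2 ship[1->2]=1 ship[0->1]=1 prod=3 -> [17 1 1]
Step 8: demand=4,sold=1 ship[1->2]=1 ship[0->1]=1 prod=3 -> [19 1 1]
Step 9: demand=4,sold=1 ship[1->2]=1 ship[0->1]=1 prod=3 -> [21 1 1]
Step 10: demand=4,sold=1 ship[1->2]=1 ship[0->1]=1 prod=3 -> [23 1 1]
Step 11: demand=4,sold=1 ship[1->2]=1 ship[0->1]=1 prod=3 -> [25 1 1]
Step 12: demand=4,sold=1 ship[1->2]=1 ship[0->1]=1 prod=3 -> [27 1 1]
First stockout at step 7

7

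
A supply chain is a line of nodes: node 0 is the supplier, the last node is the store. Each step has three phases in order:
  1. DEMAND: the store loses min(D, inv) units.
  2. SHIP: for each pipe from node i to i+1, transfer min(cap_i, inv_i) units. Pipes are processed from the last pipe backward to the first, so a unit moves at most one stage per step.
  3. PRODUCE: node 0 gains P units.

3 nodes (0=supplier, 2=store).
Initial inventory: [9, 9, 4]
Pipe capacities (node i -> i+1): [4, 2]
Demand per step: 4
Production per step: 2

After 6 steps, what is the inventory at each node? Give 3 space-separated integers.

Step 1: demand=4,sold=4 ship[1->2]=2 ship[0->1]=4 prod=2 -> inv=[7 11 2]
Step 2: demand=4,sold=2 ship[1->2]=2 ship[0->1]=4 prod=2 -> inv=[5 13 2]
Step 3: demand=4,sold=2 ship[1->2]=2 ship[0->1]=4 prod=2 -> inv=[3 15 2]
Step 4: demand=4,sold=2 ship[1->2]=2 ship[0->1]=3 prod=2 -> inv=[2 16 2]
Step 5: demand=4,sold=2 ship[1->2]=2 ship[0->1]=2 prod=2 -> inv=[2 16 2]
Step 6: demand=4,sold=2 ship[1->2]=2 ship[0->1]=2 prod=2 -> inv=[2 16 2]

2 16 2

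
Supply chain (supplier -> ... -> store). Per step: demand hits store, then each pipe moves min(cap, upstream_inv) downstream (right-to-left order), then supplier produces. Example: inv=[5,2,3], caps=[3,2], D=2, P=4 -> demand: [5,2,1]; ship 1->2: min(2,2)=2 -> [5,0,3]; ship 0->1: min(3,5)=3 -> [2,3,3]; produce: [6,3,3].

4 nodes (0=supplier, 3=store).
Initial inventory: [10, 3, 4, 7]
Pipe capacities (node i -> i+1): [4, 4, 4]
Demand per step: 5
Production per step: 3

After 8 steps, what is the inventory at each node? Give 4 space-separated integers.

Step 1: demand=5,sold=5 ship[2->3]=4 ship[1->2]=3 ship[0->1]=4 prod=3 -> inv=[9 4 3 6]
Step 2: demand=5,sold=5 ship[2->3]=3 ship[1->2]=4 ship[0->1]=4 prod=3 -> inv=[8 4 4 4]
Step 3: demand=5,sold=4 ship[2->3]=4 ship[1->2]=4 ship[0->1]=4 prod=3 -> inv=[7 4 4 4]
Step 4: demand=5,sold=4 ship[2->3]=4 ship[1->2]=4 ship[0->1]=4 prod=3 -> inv=[6 4 4 4]
Step 5: demand=5,sold=4 ship[2->3]=4 ship[1->2]=4 ship[0->1]=4 prod=3 -> inv=[5 4 4 4]
Step 6: demand=5,sold=4 ship[2->3]=4 ship[1->2]=4 ship[0->1]=4 prod=3 -> inv=[4 4 4 4]
Step 7: demand=5,sold=4 ship[2->3]=4 ship[1->2]=4 ship[0->1]=4 prod=3 -> inv=[3 4 4 4]
Step 8: demand=5,sold=4 ship[2->3]=4 ship[1->2]=4 ship[0->1]=3 prod=3 -> inv=[3 3 4 4]

3 3 4 4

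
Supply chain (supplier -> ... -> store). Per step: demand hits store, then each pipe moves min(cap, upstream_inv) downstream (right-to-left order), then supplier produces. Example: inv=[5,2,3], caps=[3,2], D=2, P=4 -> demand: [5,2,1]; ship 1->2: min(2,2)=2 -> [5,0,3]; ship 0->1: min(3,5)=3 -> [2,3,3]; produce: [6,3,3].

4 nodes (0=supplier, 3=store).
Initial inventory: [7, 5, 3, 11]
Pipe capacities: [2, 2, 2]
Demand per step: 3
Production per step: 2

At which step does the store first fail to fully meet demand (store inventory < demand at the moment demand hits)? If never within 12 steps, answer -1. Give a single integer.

Step 1: demand=3,sold=3 ship[2->3]=2 ship[1->2]=2 ship[0->1]=2 prod=2 -> [7 5 3 10]
Step 2: demand=3,sold=3 ship[2->3]=2 ship[1->2]=2 ship[0->1]=2 prod=2 -> [7 5 3 9]
Step 3: demand=3,sold=3 ship[2->3]=2 ship[1->2]=2 ship[0->1]=2 prod=2 -> [7 5 3 8]
Step 4: demand=3,sold=3 ship[2->3]=2 ship[1->2]=2 ship[0->1]=2 prod=2 -> [7 5 3 7]
Step 5: demand=3,sold=3 ship[2->3]=2 ship[1->2]=2 ship[0->1]=2 prod=2 -> [7 5 3 6]
Step 6: demand=3,sold=3 ship[2->3]=2 ship[1->2]=2 ship[0->1]=2 prod=2 -> [7 5 3 5]
Step 7: demand=3,sold=3 ship[2->3]=2 ship[1->2]=2 ship[0->1]=2 prod=2 -> [7 5 3 4]
Step 8: demand=3,sold=3 ship[2->3]=2 ship[1->2]=2 ship[0->1]=2 prod=2 -> [7 5 3 3]
Step 9: demand=3,sold=3 ship[2->3]=2 ship[1->2]=2 ship[0->1]=2 prod=2 -> [7 5 3 2]
Step 10: demand=3,sold=2 ship[2->3]=2 ship[1->2]=2 ship[0->1]=2 prod=2 -> [7 5 3 2]
Step 11: demand=3,sold=2 ship[2->3]=2 ship[1->2]=2 ship[0->1]=2 prod=2 -> [7 5 3 2]
Step 12: demand=3,sold=2 ship[2->3]=2 ship[1->2]=2 ship[0->1]=2 prod=2 -> [7 5 3 2]
First stockout at step 10

10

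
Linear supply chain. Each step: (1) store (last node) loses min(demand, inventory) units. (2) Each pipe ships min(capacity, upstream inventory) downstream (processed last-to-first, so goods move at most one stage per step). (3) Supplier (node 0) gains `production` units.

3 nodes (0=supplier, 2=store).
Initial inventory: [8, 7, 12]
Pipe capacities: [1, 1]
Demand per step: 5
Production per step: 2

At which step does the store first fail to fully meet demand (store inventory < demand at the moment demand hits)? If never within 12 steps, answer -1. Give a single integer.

Step 1: demand=5,sold=5 ship[1->2]=1 ship[0->1]=1 prod=2 -> [9 7 8]
Step 2: demand=5,sold=5 ship[1->2]=1 ship[0->1]=1 prod=2 -> [10 7 4]
Step 3: demand=5,sold=4 ship[1->2]=1 ship[0->1]=1 prod=2 -> [11 7 1]
Step 4: demand=5,sold=1 ship[1->2]=1 ship[0->1]=1 prod=2 -> [12 7 1]
Step 5: demand=5,sold=1 ship[1->2]=1 ship[0->1]=1 prod=2 -> [13 7 1]
Step 6: demand=5,sold=1 ship[1->2]=1 ship[0->1]=1 prod=2 -> [14 7 1]
Step 7: demand=5,sold=1 ship[1->2]=1 ship[0->1]=1 prod=2 -> [15 7 1]
Step 8: demand=5,sold=1 ship[1->2]=1 ship[0->1]=1 prod=2 -> [16 7 1]
Step 9: demand=5,sold=1 ship[1->2]=1 ship[0->1]=1 prod=2 -> [17 7 1]
Step 10: demand=5,sold=1 ship[1->2]=1 ship[0->1]=1 prod=2 -> [18 7 1]
Step 11: demand=5,sold=1 ship[1->2]=1 ship[0->1]=1 prod=2 -> [19 7 1]
Step 12: demand=5,sold=1 ship[1->2]=1 ship[0->1]=1 prod=2 -> [20 7 1]
First stockout at step 3

3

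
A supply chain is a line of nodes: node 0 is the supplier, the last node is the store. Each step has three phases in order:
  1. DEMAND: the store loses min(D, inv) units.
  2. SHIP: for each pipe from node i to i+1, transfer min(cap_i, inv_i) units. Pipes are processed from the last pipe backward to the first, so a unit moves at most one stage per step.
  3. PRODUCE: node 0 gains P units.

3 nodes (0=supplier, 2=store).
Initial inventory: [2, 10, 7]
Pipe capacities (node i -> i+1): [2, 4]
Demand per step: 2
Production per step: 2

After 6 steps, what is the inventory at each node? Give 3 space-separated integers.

Step 1: demand=2,sold=2 ship[1->2]=4 ship[0->1]=2 prod=2 -> inv=[2 8 9]
Step 2: demand=2,sold=2 ship[1->2]=4 ship[0->1]=2 prod=2 -> inv=[2 6 11]
Step 3: demand=2,sold=2 ship[1->2]=4 ship[0->1]=2 prod=2 -> inv=[2 4 13]
Step 4: demand=2,sold=2 ship[1->2]=4 ship[0->1]=2 prod=2 -> inv=[2 2 15]
Step 5: demand=2,sold=2 ship[1->2]=2 ship[0->1]=2 prod=2 -> inv=[2 2 15]
Step 6: demand=2,sold=2 ship[1->2]=2 ship[0->1]=2 prod=2 -> inv=[2 2 15]

2 2 15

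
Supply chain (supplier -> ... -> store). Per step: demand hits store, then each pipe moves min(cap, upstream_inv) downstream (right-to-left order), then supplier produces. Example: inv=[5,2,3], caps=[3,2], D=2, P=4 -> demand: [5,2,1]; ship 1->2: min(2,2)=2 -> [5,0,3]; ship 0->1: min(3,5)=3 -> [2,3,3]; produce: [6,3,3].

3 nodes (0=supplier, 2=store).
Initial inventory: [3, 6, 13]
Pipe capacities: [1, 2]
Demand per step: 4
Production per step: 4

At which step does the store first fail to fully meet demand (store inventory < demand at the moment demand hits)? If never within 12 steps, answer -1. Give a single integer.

Step 1: demand=4,sold=4 ship[1->2]=2 ship[0->1]=1 prod=4 -> [6 5 11]
Step 2: demand=4,sold=4 ship[1->2]=2 ship[0->1]=1 prod=4 -> [9 4 9]
Step 3: demand=4,sold=4 ship[1->2]=2 ship[0->1]=1 prod=4 -> [12 3 7]
Step 4: demand=4,sold=4 ship[1->2]=2 ship[0->1]=1 prod=4 -> [15 2 5]
Step 5: demand=4,sold=4 ship[1->2]=2 ship[0->1]=1 prod=4 -> [18 1 3]
Step 6: demand=4,sold=3 ship[1->2]=1 ship[0->1]=1 prod=4 -> [21 1 1]
Step 7: demand=4,sold=1 ship[1->2]=1 ship[0->1]=1 prod=4 -> [24 1 1]
Step 8: demand=4,sold=1 ship[1->2]=1 ship[0->1]=1 prod=4 -> [27 1 1]
Step 9: demand=4,sold=1 ship[1->2]=1 ship[0->1]=1 prod=4 -> [30 1 1]
Step 10: demand=4,sold=1 ship[1->2]=1 ship[0->1]=1 prod=4 -> [33 1 1]
Step 11: demand=4,sold=1 ship[1->2]=1 ship[0->1]=1 prod=4 -> [36 1 1]
Step 12: demand=4,sold=1 ship[1->2]=1 ship[0->1]=1 prod=4 -> [39 1 1]
First stockout at step 6

6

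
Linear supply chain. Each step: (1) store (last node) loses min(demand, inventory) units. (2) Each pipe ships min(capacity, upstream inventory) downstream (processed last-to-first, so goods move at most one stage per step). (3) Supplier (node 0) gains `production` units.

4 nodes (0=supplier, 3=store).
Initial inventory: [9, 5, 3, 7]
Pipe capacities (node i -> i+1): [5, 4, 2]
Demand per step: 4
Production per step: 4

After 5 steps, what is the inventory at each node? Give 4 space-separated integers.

Step 1: demand=4,sold=4 ship[2->3]=2 ship[1->2]=4 ship[0->1]=5 prod=4 -> inv=[8 6 5 5]
Step 2: demand=4,sold=4 ship[2->3]=2 ship[1->2]=4 ship[0->1]=5 prod=4 -> inv=[7 7 7 3]
Step 3: demand=4,sold=3 ship[2->3]=2 ship[1->2]=4 ship[0->1]=5 prod=4 -> inv=[6 8 9 2]
Step 4: demand=4,sold=2 ship[2->3]=2 ship[1->2]=4 ship[0->1]=5 prod=4 -> inv=[5 9 11 2]
Step 5: demand=4,sold=2 ship[2->3]=2 ship[1->2]=4 ship[0->1]=5 prod=4 -> inv=[4 10 13 2]

4 10 13 2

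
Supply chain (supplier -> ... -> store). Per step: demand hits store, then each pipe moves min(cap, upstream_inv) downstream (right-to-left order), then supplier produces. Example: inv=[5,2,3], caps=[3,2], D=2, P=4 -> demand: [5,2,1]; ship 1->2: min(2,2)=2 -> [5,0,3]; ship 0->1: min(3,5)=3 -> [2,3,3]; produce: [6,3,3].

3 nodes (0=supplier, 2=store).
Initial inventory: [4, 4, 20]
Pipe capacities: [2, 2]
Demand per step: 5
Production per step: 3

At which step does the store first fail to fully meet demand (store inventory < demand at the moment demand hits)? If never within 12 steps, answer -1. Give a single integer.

Step 1: demand=5,sold=5 ship[1->2]=2 ship[0->1]=2 prod=3 -> [5 4 17]
Step 2: demand=5,sold=5 ship[1->2]=2 ship[0->1]=2 prod=3 -> [6 4 14]
Step 3: demand=5,sold=5 ship[1->2]=2 ship[0->1]=2 prod=3 -> [7 4 11]
Step 4: demand=5,sold=5 ship[1->2]=2 ship[0->1]=2 prod=3 -> [8 4 8]
Step 5: demand=5,sold=5 ship[1->2]=2 ship[0->1]=2 prod=3 -> [9 4 5]
Step 6: demand=5,sold=5 ship[1->2]=2 ship[0->1]=2 prod=3 -> [10 4 2]
Step 7: demand=5,sold=2 ship[1->2]=2 ship[0->1]=2 prod=3 -> [11 4 2]
Step 8: demand=5,sold=2 ship[1->2]=2 ship[0->1]=2 prod=3 -> [12 4 2]
Step 9: demand=5,sold=2 ship[1->2]=2 ship[0->1]=2 prod=3 -> [13 4 2]
Step 10: demand=5,sold=2 ship[1->2]=2 ship[0->1]=2 prod=3 -> [14 4 2]
Step 11: demand=5,sold=2 ship[1->2]=2 ship[0->1]=2 prod=3 -> [15 4 2]
Step 12: demand=5,sold=2 ship[1->2]=2 ship[0->1]=2 prod=3 -> [16 4 2]
First stockout at step 7

7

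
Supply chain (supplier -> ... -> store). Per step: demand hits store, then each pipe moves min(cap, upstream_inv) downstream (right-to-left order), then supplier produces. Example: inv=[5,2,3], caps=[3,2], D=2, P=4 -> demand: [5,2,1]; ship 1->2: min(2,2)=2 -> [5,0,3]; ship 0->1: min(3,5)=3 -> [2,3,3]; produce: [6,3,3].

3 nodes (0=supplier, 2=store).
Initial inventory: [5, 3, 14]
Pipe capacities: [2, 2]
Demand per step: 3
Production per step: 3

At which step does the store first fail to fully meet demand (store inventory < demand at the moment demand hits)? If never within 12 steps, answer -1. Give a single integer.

Step 1: demand=3,sold=3 ship[1->2]=2 ship[0->1]=2 prod=3 -> [6 3 13]
Step 2: demand=3,sold=3 ship[1->2]=2 ship[0->1]=2 prod=3 -> [7 3 12]
Step 3: demand=3,sold=3 ship[1->2]=2 ship[0->1]=2 prod=3 -> [8 3 11]
Step 4: demand=3,sold=3 ship[1->2]=2 ship[0->1]=2 prod=3 -> [9 3 10]
Step 5: demand=3,sold=3 ship[1->2]=2 ship[0->1]=2 prod=3 -> [10 3 9]
Step 6: demand=3,sold=3 ship[1->2]=2 ship[0->1]=2 prod=3 -> [11 3 8]
Step 7: demand=3,sold=3 ship[1->2]=2 ship[0->1]=2 prod=3 -> [12 3 7]
Step 8: demand=3,sold=3 ship[1->2]=2 ship[0->1]=2 prod=3 -> [13 3 6]
Step 9: demand=3,sold=3 ship[1->2]=2 ship[0->1]=2 prod=3 -> [14 3 5]
Step 10: demand=3,sold=3 ship[1->2]=2 ship[0->1]=2 prod=3 -> [15 3 4]
Step 11: demand=3,sold=3 ship[1->2]=2 ship[0->1]=2 prod=3 -> [16 3 3]
Step 12: demand=3,sold=3 ship[1->2]=2 ship[0->1]=2 prod=3 -> [17 3 2]
No stockout in 12 steps

-1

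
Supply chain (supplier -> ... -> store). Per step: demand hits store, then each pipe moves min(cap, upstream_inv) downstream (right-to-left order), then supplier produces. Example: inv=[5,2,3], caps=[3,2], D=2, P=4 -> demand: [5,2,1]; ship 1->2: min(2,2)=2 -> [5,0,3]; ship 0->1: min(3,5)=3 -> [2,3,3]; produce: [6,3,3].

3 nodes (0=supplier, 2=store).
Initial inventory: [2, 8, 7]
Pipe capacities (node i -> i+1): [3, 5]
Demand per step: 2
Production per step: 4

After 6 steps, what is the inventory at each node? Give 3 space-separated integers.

Step 1: demand=2,sold=2 ship[1->2]=5 ship[0->1]=2 prod=4 -> inv=[4 5 10]
Step 2: demand=2,sold=2 ship[1->2]=5 ship[0->1]=3 prod=4 -> inv=[5 3 13]
Step 3: demand=2,sold=2 ship[1->2]=3 ship[0->1]=3 prod=4 -> inv=[6 3 14]
Step 4: demand=2,sold=2 ship[1->2]=3 ship[0->1]=3 prod=4 -> inv=[7 3 15]
Step 5: demand=2,sold=2 ship[1->2]=3 ship[0->1]=3 prod=4 -> inv=[8 3 16]
Step 6: demand=2,sold=2 ship[1->2]=3 ship[0->1]=3 prod=4 -> inv=[9 3 17]

9 3 17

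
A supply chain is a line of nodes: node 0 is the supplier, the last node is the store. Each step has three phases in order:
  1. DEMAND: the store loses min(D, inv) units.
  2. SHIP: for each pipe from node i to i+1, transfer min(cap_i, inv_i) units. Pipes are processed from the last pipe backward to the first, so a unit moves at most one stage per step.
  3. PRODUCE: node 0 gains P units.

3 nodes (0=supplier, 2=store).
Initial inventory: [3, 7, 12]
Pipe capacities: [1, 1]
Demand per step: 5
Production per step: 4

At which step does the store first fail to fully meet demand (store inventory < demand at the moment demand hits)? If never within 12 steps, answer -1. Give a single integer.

Step 1: demand=5,sold=5 ship[1->2]=1 ship[0->1]=1 prod=4 -> [6 7 8]
Step 2: demand=5,sold=5 ship[1->2]=1 ship[0->1]=1 prod=4 -> [9 7 4]
Step 3: demand=5,sold=4 ship[1->2]=1 ship[0->1]=1 prod=4 -> [12 7 1]
Step 4: demand=5,sold=1 ship[1->2]=1 ship[0->1]=1 prod=4 -> [15 7 1]
Step 5: demand=5,sold=1 ship[1->2]=1 ship[0->1]=1 prod=4 -> [18 7 1]
Step 6: demand=5,sold=1 ship[1->2]=1 ship[0->1]=1 prod=4 -> [21 7 1]
Step 7: demand=5,sold=1 ship[1->2]=1 ship[0->1]=1 prod=4 -> [24 7 1]
Step 8: demand=5,sold=1 ship[1->2]=1 ship[0->1]=1 prod=4 -> [27 7 1]
Step 9: demand=5,sold=1 ship[1->2]=1 ship[0->1]=1 prod=4 -> [30 7 1]
Step 10: demand=5,sold=1 ship[1->2]=1 ship[0->1]=1 prod=4 -> [33 7 1]
Step 11: demand=5,sold=1 ship[1->2]=1 ship[0->1]=1 prod=4 -> [36 7 1]
Step 12: demand=5,sold=1 ship[1->2]=1 ship[0->1]=1 prod=4 -> [39 7 1]
First stockout at step 3

3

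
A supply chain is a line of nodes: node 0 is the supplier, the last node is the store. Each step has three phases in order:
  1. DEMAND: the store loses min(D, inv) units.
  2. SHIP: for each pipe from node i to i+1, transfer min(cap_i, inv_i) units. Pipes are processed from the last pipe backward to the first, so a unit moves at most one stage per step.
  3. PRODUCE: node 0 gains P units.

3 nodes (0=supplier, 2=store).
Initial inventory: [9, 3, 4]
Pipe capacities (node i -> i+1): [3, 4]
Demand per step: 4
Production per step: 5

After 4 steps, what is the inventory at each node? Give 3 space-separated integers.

Step 1: demand=4,sold=4 ship[1->2]=3 ship[0->1]=3 prod=5 -> inv=[11 3 3]
Step 2: demand=4,sold=3 ship[1->2]=3 ship[0->1]=3 prod=5 -> inv=[13 3 3]
Step 3: demand=4,sold=3 ship[1->2]=3 ship[0->1]=3 prod=5 -> inv=[15 3 3]
Step 4: demand=4,sold=3 ship[1->2]=3 ship[0->1]=3 prod=5 -> inv=[17 3 3]

17 3 3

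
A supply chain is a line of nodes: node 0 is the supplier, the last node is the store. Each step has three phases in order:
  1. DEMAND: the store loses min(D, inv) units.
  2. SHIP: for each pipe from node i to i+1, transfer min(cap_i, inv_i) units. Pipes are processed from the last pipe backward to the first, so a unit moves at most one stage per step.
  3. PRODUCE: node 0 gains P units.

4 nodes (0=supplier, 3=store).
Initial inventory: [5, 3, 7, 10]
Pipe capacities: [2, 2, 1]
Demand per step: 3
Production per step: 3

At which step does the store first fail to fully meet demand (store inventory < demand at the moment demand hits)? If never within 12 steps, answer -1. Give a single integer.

Step 1: demand=3,sold=3 ship[2->3]=1 ship[1->2]=2 ship[0->1]=2 prod=3 -> [6 3 8 8]
Step 2: demand=3,sold=3 ship[2->3]=1 ship[1->2]=2 ship[0->1]=2 prod=3 -> [7 3 9 6]
Step 3: demand=3,sold=3 ship[2->3]=1 ship[1->2]=2 ship[0->1]=2 prod=3 -> [8 3 10 4]
Step 4: demand=3,sold=3 ship[2->3]=1 ship[1->2]=2 ship[0->1]=2 prod=3 -> [9 3 11 2]
Step 5: demand=3,sold=2 ship[2->3]=1 ship[1->2]=2 ship[0->1]=2 prod=3 -> [10 3 12 1]
Step 6: demand=3,sold=1 ship[2->3]=1 ship[1->2]=2 ship[0->1]=2 prod=3 -> [11 3 13 1]
Step 7: demand=3,sold=1 ship[2->3]=1 ship[1->2]=2 ship[0->1]=2 prod=3 -> [12 3 14 1]
Step 8: demand=3,sold=1 ship[2->3]=1 ship[1->2]=2 ship[0->1]=2 prod=3 -> [13 3 15 1]
Step 9: demand=3,sold=1 ship[2->3]=1 ship[1->2]=2 ship[0->1]=2 prod=3 -> [14 3 16 1]
Step 10: demand=3,sold=1 ship[2->3]=1 ship[1->2]=2 ship[0->1]=2 prod=3 -> [15 3 17 1]
Step 11: demand=3,sold=1 ship[2->3]=1 ship[1->2]=2 ship[0->1]=2 prod=3 -> [16 3 18 1]
Step 12: demand=3,sold=1 ship[2->3]=1 ship[1->2]=2 ship[0->1]=2 prod=3 -> [17 3 19 1]
First stockout at step 5

5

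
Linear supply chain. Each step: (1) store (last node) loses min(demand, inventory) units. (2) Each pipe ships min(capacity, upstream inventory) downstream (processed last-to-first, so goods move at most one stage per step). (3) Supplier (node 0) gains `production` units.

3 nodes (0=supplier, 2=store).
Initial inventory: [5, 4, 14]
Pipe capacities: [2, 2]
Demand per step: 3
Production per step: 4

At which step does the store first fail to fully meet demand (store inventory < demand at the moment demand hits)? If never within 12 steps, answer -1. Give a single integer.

Step 1: demand=3,sold=3 ship[1->2]=2 ship[0->1]=2 prod=4 -> [7 4 13]
Step 2: demand=3,sold=3 ship[1->2]=2 ship[0->1]=2 prod=4 -> [9 4 12]
Step 3: demand=3,sold=3 ship[1->2]=2 ship[0->1]=2 prod=4 -> [11 4 11]
Step 4: demand=3,sold=3 ship[1->2]=2 ship[0->1]=2 prod=4 -> [13 4 10]
Step 5: demand=3,sold=3 ship[1->2]=2 ship[0->1]=2 prod=4 -> [15 4 9]
Step 6: demand=3,sold=3 ship[1->2]=2 ship[0->1]=2 prod=4 -> [17 4 8]
Step 7: demand=3,sold=3 ship[1->2]=2 ship[0->1]=2 prod=4 -> [19 4 7]
Step 8: demand=3,sold=3 ship[1->2]=2 ship[0->1]=2 prod=4 -> [21 4 6]
Step 9: demand=3,sold=3 ship[1->2]=2 ship[0->1]=2 prod=4 -> [23 4 5]
Step 10: demand=3,sold=3 ship[1->2]=2 ship[0->1]=2 prod=4 -> [25 4 4]
Step 11: demand=3,sold=3 ship[1->2]=2 ship[0->1]=2 prod=4 -> [27 4 3]
Step 12: demand=3,sold=3 ship[1->2]=2 ship[0->1]=2 prod=4 -> [29 4 2]
No stockout in 12 steps

-1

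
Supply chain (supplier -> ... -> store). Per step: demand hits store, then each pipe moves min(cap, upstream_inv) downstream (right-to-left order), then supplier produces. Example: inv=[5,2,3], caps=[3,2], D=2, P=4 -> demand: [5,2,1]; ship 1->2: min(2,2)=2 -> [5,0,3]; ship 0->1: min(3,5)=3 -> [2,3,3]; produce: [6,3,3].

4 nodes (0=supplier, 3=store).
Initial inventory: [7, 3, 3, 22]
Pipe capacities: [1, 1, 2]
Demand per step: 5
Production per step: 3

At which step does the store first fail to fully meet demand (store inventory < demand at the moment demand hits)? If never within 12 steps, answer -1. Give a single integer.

Step 1: demand=5,sold=5 ship[2->3]=2 ship[1->2]=1 ship[0->1]=1 prod=3 -> [9 3 2 19]
Step 2: demand=5,sold=5 ship[2->3]=2 ship[1->2]=1 ship[0->1]=1 prod=3 -> [11 3 1 16]
Step 3: demand=5,sold=5 ship[2->3]=1 ship[1->2]=1 ship[0->1]=1 prod=3 -> [13 3 1 12]
Step 4: demand=5,sold=5 ship[2->3]=1 ship[1->2]=1 ship[0->1]=1 prod=3 -> [15 3 1 8]
Step 5: demand=5,sold=5 ship[2->3]=1 ship[1->2]=1 ship[0->1]=1 prod=3 -> [17 3 1 4]
Step 6: demand=5,sold=4 ship[2->3]=1 ship[1->2]=1 ship[0->1]=1 prod=3 -> [19 3 1 1]
Step 7: demand=5,sold=1 ship[2->3]=1 ship[1->2]=1 ship[0->1]=1 prod=3 -> [21 3 1 1]
Step 8: demand=5,sold=1 ship[2->3]=1 ship[1->2]=1 ship[0->1]=1 prod=3 -> [23 3 1 1]
Step 9: demand=5,sold=1 ship[2->3]=1 ship[1->2]=1 ship[0->1]=1 prod=3 -> [25 3 1 1]
Step 10: demand=5,sold=1 ship[2->3]=1 ship[1->2]=1 ship[0->1]=1 prod=3 -> [27 3 1 1]
Step 11: demand=5,sold=1 ship[2->3]=1 ship[1->2]=1 ship[0->1]=1 prod=3 -> [29 3 1 1]
Step 12: demand=5,sold=1 ship[2->3]=1 ship[1->2]=1 ship[0->1]=1 prod=3 -> [31 3 1 1]
First stockout at step 6

6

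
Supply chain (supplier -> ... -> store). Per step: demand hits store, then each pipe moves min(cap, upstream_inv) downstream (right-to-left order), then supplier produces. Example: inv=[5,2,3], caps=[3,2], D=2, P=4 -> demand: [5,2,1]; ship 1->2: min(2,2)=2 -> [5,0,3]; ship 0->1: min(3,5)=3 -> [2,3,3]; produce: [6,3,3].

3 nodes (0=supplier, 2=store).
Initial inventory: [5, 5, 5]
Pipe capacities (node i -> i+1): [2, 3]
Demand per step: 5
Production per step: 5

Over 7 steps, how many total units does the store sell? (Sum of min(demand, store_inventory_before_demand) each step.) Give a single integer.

Answer: 20

Derivation:
Step 1: sold=5 (running total=5) -> [8 4 3]
Step 2: sold=3 (running total=8) -> [11 3 3]
Step 3: sold=3 (running total=11) -> [14 2 3]
Step 4: sold=3 (running total=14) -> [17 2 2]
Step 5: sold=2 (running total=16) -> [20 2 2]
Step 6: sold=2 (running total=18) -> [23 2 2]
Step 7: sold=2 (running total=20) -> [26 2 2]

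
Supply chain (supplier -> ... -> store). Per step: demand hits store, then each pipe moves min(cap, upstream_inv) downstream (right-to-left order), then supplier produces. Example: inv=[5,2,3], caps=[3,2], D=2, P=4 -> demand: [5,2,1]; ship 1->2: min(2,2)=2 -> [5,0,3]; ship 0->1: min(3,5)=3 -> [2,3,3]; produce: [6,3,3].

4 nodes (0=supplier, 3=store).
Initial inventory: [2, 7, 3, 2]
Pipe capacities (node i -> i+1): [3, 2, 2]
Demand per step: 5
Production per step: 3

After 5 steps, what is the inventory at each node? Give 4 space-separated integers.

Step 1: demand=5,sold=2 ship[2->3]=2 ship[1->2]=2 ship[0->1]=2 prod=3 -> inv=[3 7 3 2]
Step 2: demand=5,sold=2 ship[2->3]=2 ship[1->2]=2 ship[0->1]=3 prod=3 -> inv=[3 8 3 2]
Step 3: demand=5,sold=2 ship[2->3]=2 ship[1->2]=2 ship[0->1]=3 prod=3 -> inv=[3 9 3 2]
Step 4: demand=5,sold=2 ship[2->3]=2 ship[1->2]=2 ship[0->1]=3 prod=3 -> inv=[3 10 3 2]
Step 5: demand=5,sold=2 ship[2->3]=2 ship[1->2]=2 ship[0->1]=3 prod=3 -> inv=[3 11 3 2]

3 11 3 2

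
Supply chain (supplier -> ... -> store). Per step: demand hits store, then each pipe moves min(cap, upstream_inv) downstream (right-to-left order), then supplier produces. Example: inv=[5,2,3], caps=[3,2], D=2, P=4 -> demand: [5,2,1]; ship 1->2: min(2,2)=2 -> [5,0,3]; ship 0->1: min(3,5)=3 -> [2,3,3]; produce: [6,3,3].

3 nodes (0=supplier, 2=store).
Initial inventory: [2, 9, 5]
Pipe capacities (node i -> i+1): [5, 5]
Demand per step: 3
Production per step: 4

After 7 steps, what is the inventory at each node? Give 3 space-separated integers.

Step 1: demand=3,sold=3 ship[1->2]=5 ship[0->1]=2 prod=4 -> inv=[4 6 7]
Step 2: demand=3,sold=3 ship[1->2]=5 ship[0->1]=4 prod=4 -> inv=[4 5 9]
Step 3: demand=3,sold=3 ship[1->2]=5 ship[0->1]=4 prod=4 -> inv=[4 4 11]
Step 4: demand=3,sold=3 ship[1->2]=4 ship[0->1]=4 prod=4 -> inv=[4 4 12]
Step 5: demand=3,sold=3 ship[1->2]=4 ship[0->1]=4 prod=4 -> inv=[4 4 13]
Step 6: demand=3,sold=3 ship[1->2]=4 ship[0->1]=4 prod=4 -> inv=[4 4 14]
Step 7: demand=3,sold=3 ship[1->2]=4 ship[0->1]=4 prod=4 -> inv=[4 4 15]

4 4 15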